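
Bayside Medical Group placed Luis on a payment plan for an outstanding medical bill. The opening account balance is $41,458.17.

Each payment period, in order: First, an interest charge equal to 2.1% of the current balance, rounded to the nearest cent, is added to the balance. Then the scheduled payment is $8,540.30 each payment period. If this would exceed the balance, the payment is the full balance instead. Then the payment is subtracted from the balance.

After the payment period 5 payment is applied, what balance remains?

$1,464.96

# | Opening | Interest | Payment | End bal
1 | $41,458.17 | $870.62 | $8,540.30 | $33,788.49
2 | $33,788.49 | $709.56 | $8,540.30 | $25,957.75
3 | $25,957.75 | $545.11 | $8,540.30 | $17,962.56
4 | $17,962.56 | $377.21 | $8,540.30 | $9,799.47
5 | $9,799.47 | $205.79 | $8,540.30 | $1,464.96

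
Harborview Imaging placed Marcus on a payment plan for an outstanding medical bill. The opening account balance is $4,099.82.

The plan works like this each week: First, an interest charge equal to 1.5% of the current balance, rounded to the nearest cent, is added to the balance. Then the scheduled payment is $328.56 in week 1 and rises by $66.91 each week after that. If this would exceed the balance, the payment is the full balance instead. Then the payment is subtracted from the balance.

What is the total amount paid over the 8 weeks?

Week 1: opening $4,099.82; interest $61.50 → $4,161.32; payment $328.56; balance $3,832.76
Week 2: opening $3,832.76; interest $57.49 → $3,890.25; payment $395.47; balance $3,494.78
Week 3: opening $3,494.78; interest $52.42 → $3,547.20; payment $462.38; balance $3,084.82
Week 4: opening $3,084.82; interest $46.27 → $3,131.09; payment $529.29; balance $2,601.80
Week 5: opening $2,601.80; interest $39.03 → $2,640.83; payment $596.20; balance $2,044.63
Week 6: opening $2,044.63; interest $30.67 → $2,075.30; payment $663.11; balance $1,412.19
Week 7: opening $1,412.19; interest $21.18 → $1,433.37; payment $730.02; balance $703.35
Week 8: opening $703.35; interest $10.55 → $713.90; payment $713.90; balance $0.00
Total paid: $4,418.93

$4,418.93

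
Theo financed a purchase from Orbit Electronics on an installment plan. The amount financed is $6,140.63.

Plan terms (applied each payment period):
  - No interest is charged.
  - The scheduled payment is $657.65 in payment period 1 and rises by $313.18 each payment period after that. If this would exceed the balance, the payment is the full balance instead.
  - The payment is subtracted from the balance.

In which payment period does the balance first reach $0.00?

5

Payment period 1: opening $6,140.63; payment $657.65; balance $5,482.98
Payment period 2: opening $5,482.98; payment $970.83; balance $4,512.15
Payment period 3: opening $4,512.15; payment $1,284.01; balance $3,228.14
Payment period 4: opening $3,228.14; payment $1,597.19; balance $1,630.95
Payment period 5: opening $1,630.95; payment $1,630.95; balance $0.00
Balance reaches $0.00 in payment period 5.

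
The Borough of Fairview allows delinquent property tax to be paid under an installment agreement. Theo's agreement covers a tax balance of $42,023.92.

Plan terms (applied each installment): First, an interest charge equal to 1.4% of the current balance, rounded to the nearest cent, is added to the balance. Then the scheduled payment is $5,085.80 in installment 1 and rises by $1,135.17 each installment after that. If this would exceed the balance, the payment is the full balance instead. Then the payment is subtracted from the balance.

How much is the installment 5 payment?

$9,626.48

# | Opening | Interest | Payment | End bal
1 | $42,023.92 | $588.33 | $5,085.80 | $37,526.45
2 | $37,526.45 | $525.37 | $6,220.97 | $31,830.85
3 | $31,830.85 | $445.63 | $7,356.14 | $24,920.34
4 | $24,920.34 | $348.88 | $8,491.31 | $16,777.91
5 | $16,777.91 | $234.89 | $9,626.48 | $7,386.32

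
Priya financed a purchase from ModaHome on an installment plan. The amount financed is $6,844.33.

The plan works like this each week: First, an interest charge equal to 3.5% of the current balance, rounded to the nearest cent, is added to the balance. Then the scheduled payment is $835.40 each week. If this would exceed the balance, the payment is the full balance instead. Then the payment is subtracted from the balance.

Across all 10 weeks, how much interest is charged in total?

$1,363.86

# | Opening | Interest | Payment | End bal
1 | $6,844.33 | $239.55 | $835.40 | $6,248.48
2 | $6,248.48 | $218.70 | $835.40 | $5,631.78
3 | $5,631.78 | $197.11 | $835.40 | $4,993.49
4 | $4,993.49 | $174.77 | $835.40 | $4,332.86
5 | $4,332.86 | $151.65 | $835.40 | $3,649.11
6 | $3,649.11 | $127.72 | $835.40 | $2,941.43
7 | $2,941.43 | $102.95 | $835.40 | $2,208.98
8 | $2,208.98 | $77.31 | $835.40 | $1,450.89
9 | $1,450.89 | $50.78 | $835.40 | $666.27
10 | $666.27 | $23.32 | $689.59 | $0.00
Total interest: $239.55 + $218.70 + $197.11 + $174.77 + $151.65 + $127.72 + $102.95 + $77.31 + $50.78 + $23.32 = $1,363.86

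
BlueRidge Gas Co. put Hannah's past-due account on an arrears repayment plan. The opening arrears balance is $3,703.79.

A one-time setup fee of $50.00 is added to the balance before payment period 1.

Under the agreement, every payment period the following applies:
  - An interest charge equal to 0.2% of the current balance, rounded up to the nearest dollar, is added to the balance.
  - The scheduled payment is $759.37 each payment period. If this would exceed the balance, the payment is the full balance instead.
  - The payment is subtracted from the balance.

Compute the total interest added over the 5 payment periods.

Payment period 1: $3,753.79 +$8.00 interest = $3,761.79; pay $759.37 → $3,002.42
Payment period 2: $3,002.42 +$7.00 interest = $3,009.42; pay $759.37 → $2,250.05
Payment period 3: $2,250.05 +$5.00 interest = $2,255.05; pay $759.37 → $1,495.68
Payment period 4: $1,495.68 +$3.00 interest = $1,498.68; pay $759.37 → $739.31
Payment period 5: $739.31 +$2.00 interest = $741.31; pay $741.31 → $0.00
Total interest: $8.00 + $7.00 + $5.00 + $3.00 + $2.00 = $25.00

$25.00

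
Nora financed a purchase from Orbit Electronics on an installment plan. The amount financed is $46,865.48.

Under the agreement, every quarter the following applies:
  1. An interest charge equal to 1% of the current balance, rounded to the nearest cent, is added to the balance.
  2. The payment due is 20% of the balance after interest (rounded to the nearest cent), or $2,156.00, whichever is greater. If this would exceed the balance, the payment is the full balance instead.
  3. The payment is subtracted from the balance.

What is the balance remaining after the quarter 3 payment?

Quarter 1: opening $46,865.48; interest $468.65 → $47,334.13; payment $9,466.83; balance $37,867.30
Quarter 2: opening $37,867.30; interest $378.67 → $38,245.97; payment $7,649.19; balance $30,596.78
Quarter 3: opening $30,596.78; interest $305.97 → $30,902.75; payment $6,180.55; balance $24,722.20

$24,722.20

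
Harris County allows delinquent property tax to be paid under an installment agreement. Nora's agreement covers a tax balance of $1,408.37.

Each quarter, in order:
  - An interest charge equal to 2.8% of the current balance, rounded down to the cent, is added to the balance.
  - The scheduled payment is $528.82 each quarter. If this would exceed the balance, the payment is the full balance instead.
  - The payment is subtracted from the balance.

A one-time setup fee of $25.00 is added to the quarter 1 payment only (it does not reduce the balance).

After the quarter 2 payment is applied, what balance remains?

$415.89

# | Opening | Interest | Payment | Fee | End bal
1 | $1,408.37 | $39.43 | $528.82 | $25.00 | $918.98
2 | $918.98 | $25.73 | $528.82 | — | $415.89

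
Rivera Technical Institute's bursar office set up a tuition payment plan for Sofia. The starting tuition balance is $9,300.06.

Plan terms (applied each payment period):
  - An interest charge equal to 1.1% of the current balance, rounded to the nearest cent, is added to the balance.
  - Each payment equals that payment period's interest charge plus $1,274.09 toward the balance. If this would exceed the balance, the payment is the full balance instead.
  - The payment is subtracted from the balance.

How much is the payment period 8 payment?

$385.63

Payment period 1: opening $9,300.06; interest $102.30 → $9,402.36; payment $1,376.39; balance $8,025.97
Payment period 2: opening $8,025.97; interest $88.29 → $8,114.26; payment $1,362.38; balance $6,751.88
Payment period 3: opening $6,751.88; interest $74.27 → $6,826.15; payment $1,348.36; balance $5,477.79
Payment period 4: opening $5,477.79; interest $60.26 → $5,538.05; payment $1,334.35; balance $4,203.70
Payment period 5: opening $4,203.70; interest $46.24 → $4,249.94; payment $1,320.33; balance $2,929.61
Payment period 6: opening $2,929.61; interest $32.23 → $2,961.84; payment $1,306.32; balance $1,655.52
Payment period 7: opening $1,655.52; interest $18.21 → $1,673.73; payment $1,292.30; balance $381.43
Payment period 8: opening $381.43; interest $4.20 → $385.63; payment $385.63; balance $0.00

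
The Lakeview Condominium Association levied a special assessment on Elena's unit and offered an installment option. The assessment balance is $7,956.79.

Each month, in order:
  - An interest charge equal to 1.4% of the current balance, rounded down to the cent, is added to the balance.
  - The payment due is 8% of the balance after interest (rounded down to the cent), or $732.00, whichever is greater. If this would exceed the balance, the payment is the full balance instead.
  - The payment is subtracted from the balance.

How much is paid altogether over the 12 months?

$8,692.41

# | Opening | Interest | Payment | End bal
1 | $7,956.79 | $111.39 | $732.00 | $7,336.18
2 | $7,336.18 | $102.70 | $732.00 | $6,706.88
3 | $6,706.88 | $93.89 | $732.00 | $6,068.77
4 | $6,068.77 | $84.96 | $732.00 | $5,421.73
5 | $5,421.73 | $75.90 | $732.00 | $4,765.63
6 | $4,765.63 | $66.71 | $732.00 | $4,100.34
7 | $4,100.34 | $57.40 | $732.00 | $3,425.74
8 | $3,425.74 | $47.96 | $732.00 | $2,741.70
9 | $2,741.70 | $38.38 | $732.00 | $2,048.08
10 | $2,048.08 | $28.67 | $732.00 | $1,344.75
11 | $1,344.75 | $18.82 | $732.00 | $631.57
12 | $631.57 | $8.84 | $640.41 | $0.00
Total paid: $8,692.41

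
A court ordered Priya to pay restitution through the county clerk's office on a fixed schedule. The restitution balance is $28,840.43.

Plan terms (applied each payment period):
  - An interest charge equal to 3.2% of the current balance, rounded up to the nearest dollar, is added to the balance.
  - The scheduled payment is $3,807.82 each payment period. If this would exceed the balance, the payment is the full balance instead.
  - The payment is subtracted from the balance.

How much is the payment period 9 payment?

Payment period 1: $28,840.43 +$923.00 interest = $29,763.43; pay $3,807.82 → $25,955.61
Payment period 2: $25,955.61 +$831.00 interest = $26,786.61; pay $3,807.82 → $22,978.79
Payment period 3: $22,978.79 +$736.00 interest = $23,714.79; pay $3,807.82 → $19,906.97
Payment period 4: $19,906.97 +$638.00 interest = $20,544.97; pay $3,807.82 → $16,737.15
Payment period 5: $16,737.15 +$536.00 interest = $17,273.15; pay $3,807.82 → $13,465.33
Payment period 6: $13,465.33 +$431.00 interest = $13,896.33; pay $3,807.82 → $10,088.51
Payment period 7: $10,088.51 +$323.00 interest = $10,411.51; pay $3,807.82 → $6,603.69
Payment period 8: $6,603.69 +$212.00 interest = $6,815.69; pay $3,807.82 → $3,007.87
Payment period 9: $3,007.87 +$97.00 interest = $3,104.87; pay $3,104.87 → $0.00

$3,104.87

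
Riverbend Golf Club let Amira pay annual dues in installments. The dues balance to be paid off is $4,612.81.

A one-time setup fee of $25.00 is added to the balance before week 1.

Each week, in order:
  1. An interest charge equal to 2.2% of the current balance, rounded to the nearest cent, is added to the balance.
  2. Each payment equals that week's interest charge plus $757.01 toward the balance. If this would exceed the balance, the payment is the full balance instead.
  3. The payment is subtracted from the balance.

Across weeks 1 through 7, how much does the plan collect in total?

$5,002.29

Week 1: $4,637.81 +$102.03 interest = $4,739.84; pay $859.04 → $3,880.80
Week 2: $3,880.80 +$85.38 interest = $3,966.18; pay $842.39 → $3,123.79
Week 3: $3,123.79 +$68.72 interest = $3,192.51; pay $825.73 → $2,366.78
Week 4: $2,366.78 +$52.07 interest = $2,418.85; pay $809.08 → $1,609.77
Week 5: $1,609.77 +$35.41 interest = $1,645.18; pay $792.42 → $852.76
Week 6: $852.76 +$18.76 interest = $871.52; pay $775.77 → $95.75
Week 7: $95.75 +$2.11 interest = $97.86; pay $97.86 → $0.00
Total paid: $5,002.29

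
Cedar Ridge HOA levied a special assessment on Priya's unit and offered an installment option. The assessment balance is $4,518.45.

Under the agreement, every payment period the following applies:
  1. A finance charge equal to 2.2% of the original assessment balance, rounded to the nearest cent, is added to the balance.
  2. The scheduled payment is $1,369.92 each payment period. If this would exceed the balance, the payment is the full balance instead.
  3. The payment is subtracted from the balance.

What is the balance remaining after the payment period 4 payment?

Payment period 1: opening $4,518.45; interest $99.41 → $4,617.86; payment $1,369.92; balance $3,247.94
Payment period 2: opening $3,247.94; interest $99.41 → $3,347.35; payment $1,369.92; balance $1,977.43
Payment period 3: opening $1,977.43; interest $99.41 → $2,076.84; payment $1,369.92; balance $706.92
Payment period 4: opening $706.92; interest $99.41 → $806.33; payment $806.33; balance $0.00

$0.00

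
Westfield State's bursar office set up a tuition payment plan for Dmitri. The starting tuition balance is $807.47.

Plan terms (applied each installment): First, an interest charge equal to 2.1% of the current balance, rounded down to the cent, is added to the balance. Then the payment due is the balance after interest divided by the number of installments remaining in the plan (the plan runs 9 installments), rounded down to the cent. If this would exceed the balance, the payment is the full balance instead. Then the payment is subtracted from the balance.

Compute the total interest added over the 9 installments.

# | Opening | Interest | Payment | End bal
1 | $807.47 | $16.95 | $91.60 | $732.82
2 | $732.82 | $15.38 | $93.52 | $654.68
3 | $654.68 | $13.74 | $95.48 | $572.94
4 | $572.94 | $12.03 | $97.49 | $487.48
5 | $487.48 | $10.23 | $99.54 | $398.17
6 | $398.17 | $8.36 | $101.63 | $304.90
7 | $304.90 | $6.40 | $103.76 | $207.54
8 | $207.54 | $4.35 | $105.94 | $105.95
9 | $105.95 | $2.22 | $108.17 | $0.00
Total interest: $16.95 + $15.38 + $13.74 + $12.03 + $10.23 + $8.36 + $6.40 + $4.35 + $2.22 = $89.66

$89.66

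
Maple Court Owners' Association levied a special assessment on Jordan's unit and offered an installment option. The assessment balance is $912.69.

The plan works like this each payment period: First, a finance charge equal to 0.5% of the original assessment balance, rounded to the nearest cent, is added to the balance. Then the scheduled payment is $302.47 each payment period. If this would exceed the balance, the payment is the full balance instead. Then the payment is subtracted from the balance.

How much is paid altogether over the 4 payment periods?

Payment period 1: $912.69 +$4.56 interest = $917.25; pay $302.47 → $614.78
Payment period 2: $614.78 +$4.56 interest = $619.34; pay $302.47 → $316.87
Payment period 3: $316.87 +$4.56 interest = $321.43; pay $302.47 → $18.96
Payment period 4: $18.96 +$4.56 interest = $23.52; pay $23.52 → $0.00
Total paid: $930.93

$930.93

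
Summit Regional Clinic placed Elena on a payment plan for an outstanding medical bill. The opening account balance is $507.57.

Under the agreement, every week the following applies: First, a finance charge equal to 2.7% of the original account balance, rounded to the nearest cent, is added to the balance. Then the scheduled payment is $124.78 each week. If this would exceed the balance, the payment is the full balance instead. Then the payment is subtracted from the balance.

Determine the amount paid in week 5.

$76.95

# | Opening | Interest | Payment | End bal
1 | $507.57 | $13.70 | $124.78 | $396.49
2 | $396.49 | $13.70 | $124.78 | $285.41
3 | $285.41 | $13.70 | $124.78 | $174.33
4 | $174.33 | $13.70 | $124.78 | $63.25
5 | $63.25 | $13.70 | $76.95 | $0.00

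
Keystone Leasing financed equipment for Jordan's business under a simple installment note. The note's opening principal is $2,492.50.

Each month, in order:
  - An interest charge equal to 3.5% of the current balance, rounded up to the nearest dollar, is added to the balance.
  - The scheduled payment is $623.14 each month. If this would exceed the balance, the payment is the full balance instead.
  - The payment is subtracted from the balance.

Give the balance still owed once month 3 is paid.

$830.08

Month 1: opening $2,492.50; interest $88.00 → $2,580.50; payment $623.14; balance $1,957.36
Month 2: opening $1,957.36; interest $69.00 → $2,026.36; payment $623.14; balance $1,403.22
Month 3: opening $1,403.22; interest $50.00 → $1,453.22; payment $623.14; balance $830.08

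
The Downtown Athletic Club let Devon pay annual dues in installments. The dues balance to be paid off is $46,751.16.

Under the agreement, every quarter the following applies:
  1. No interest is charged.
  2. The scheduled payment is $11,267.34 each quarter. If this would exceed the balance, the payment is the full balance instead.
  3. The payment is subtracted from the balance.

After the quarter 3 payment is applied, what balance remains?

Quarter 1: $46,751.16 − $11,267.34 → $35,483.82
Quarter 2: $35,483.82 − $11,267.34 → $24,216.48
Quarter 3: $24,216.48 − $11,267.34 → $12,949.14

$12,949.14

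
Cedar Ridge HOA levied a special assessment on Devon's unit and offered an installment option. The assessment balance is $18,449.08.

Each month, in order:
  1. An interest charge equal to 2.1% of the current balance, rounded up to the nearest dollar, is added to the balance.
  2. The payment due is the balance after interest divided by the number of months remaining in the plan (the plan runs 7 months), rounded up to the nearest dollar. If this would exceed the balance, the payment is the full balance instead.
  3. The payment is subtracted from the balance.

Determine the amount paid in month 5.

$2,925.00

# | Opening | Interest | Payment | End bal
1 | $18,449.08 | $388.00 | $2,692.00 | $16,145.08
2 | $16,145.08 | $340.00 | $2,748.00 | $13,737.08
3 | $13,737.08 | $289.00 | $2,806.00 | $11,220.08
4 | $11,220.08 | $236.00 | $2,865.00 | $8,591.08
5 | $8,591.08 | $181.00 | $2,925.00 | $5,847.08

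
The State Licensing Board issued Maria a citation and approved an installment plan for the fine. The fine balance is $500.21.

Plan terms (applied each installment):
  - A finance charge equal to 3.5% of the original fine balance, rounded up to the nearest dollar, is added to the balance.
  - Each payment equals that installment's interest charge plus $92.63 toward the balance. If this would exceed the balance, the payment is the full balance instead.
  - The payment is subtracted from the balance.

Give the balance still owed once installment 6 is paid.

$0.00

# | Opening | Interest | Payment | End bal
1 | $500.21 | $18.00 | $110.63 | $407.58
2 | $407.58 | $18.00 | $110.63 | $314.95
3 | $314.95 | $18.00 | $110.63 | $222.32
4 | $222.32 | $18.00 | $110.63 | $129.69
5 | $129.69 | $18.00 | $110.63 | $37.06
6 | $37.06 | $18.00 | $55.06 | $0.00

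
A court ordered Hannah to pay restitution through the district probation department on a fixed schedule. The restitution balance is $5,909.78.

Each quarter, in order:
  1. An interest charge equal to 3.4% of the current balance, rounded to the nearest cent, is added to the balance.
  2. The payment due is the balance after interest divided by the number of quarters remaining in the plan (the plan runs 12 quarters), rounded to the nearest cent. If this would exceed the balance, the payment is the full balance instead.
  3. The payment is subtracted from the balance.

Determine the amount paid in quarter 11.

$711.40

# | Opening | Interest | Payment | End bal
1 | $5,909.78 | $200.93 | $509.23 | $5,601.48
2 | $5,601.48 | $190.45 | $526.54 | $5,265.39
3 | $5,265.39 | $179.02 | $544.44 | $4,899.97
4 | $4,899.97 | $166.60 | $562.95 | $4,503.62
5 | $4,503.62 | $153.12 | $582.09 | $4,074.65
6 | $4,074.65 | $138.54 | $601.88 | $3,611.31
7 | $3,611.31 | $122.78 | $622.35 | $3,111.74
8 | $3,111.74 | $105.80 | $643.51 | $2,574.03
9 | $2,574.03 | $87.52 | $665.39 | $1,996.16
10 | $1,996.16 | $67.87 | $688.01 | $1,376.02
11 | $1,376.02 | $46.78 | $711.40 | $711.40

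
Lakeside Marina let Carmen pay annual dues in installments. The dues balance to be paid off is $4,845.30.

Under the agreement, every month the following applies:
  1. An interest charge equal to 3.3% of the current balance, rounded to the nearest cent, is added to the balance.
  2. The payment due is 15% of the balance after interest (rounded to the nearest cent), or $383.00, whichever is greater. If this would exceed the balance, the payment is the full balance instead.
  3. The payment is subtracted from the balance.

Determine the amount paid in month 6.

$391.84

Month 1: $4,845.30 +$159.89 interest = $5,005.19; pay $750.78 → $4,254.41
Month 2: $4,254.41 +$140.40 interest = $4,394.81; pay $659.22 → $3,735.59
Month 3: $3,735.59 +$123.27 interest = $3,858.86; pay $578.83 → $3,280.03
Month 4: $3,280.03 +$108.24 interest = $3,388.27; pay $508.24 → $2,880.03
Month 5: $2,880.03 +$95.04 interest = $2,975.07; pay $446.26 → $2,528.81
Month 6: $2,528.81 +$83.45 interest = $2,612.26; pay $391.84 → $2,220.42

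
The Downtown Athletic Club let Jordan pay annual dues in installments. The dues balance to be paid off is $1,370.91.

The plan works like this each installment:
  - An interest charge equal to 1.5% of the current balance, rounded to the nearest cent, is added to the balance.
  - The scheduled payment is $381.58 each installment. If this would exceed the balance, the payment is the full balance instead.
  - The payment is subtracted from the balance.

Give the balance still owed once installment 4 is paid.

$0.00

Installment 1: $1,370.91 +$20.56 interest = $1,391.47; pay $381.58 → $1,009.89
Installment 2: $1,009.89 +$15.15 interest = $1,025.04; pay $381.58 → $643.46
Installment 3: $643.46 +$9.65 interest = $653.11; pay $381.58 → $271.53
Installment 4: $271.53 +$4.07 interest = $275.60; pay $275.60 → $0.00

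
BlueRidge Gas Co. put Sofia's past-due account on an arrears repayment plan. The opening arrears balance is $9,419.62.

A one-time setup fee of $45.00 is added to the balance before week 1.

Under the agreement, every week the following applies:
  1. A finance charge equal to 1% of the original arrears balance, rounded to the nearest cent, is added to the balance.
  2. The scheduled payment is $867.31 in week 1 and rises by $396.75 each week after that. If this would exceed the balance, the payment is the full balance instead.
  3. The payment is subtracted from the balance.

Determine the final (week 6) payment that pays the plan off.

Week 1: $9,464.62 +$94.20 interest = $9,558.82; pay $867.31 → $8,691.51
Week 2: $8,691.51 +$94.20 interest = $8,785.71; pay $1,264.06 → $7,521.65
Week 3: $7,521.65 +$94.20 interest = $7,615.85; pay $1,660.81 → $5,955.04
Week 4: $5,955.04 +$94.20 interest = $6,049.24; pay $2,057.56 → $3,991.68
Week 5: $3,991.68 +$94.20 interest = $4,085.88; pay $2,454.31 → $1,631.57
Week 6: $1,631.57 +$94.20 interest = $1,725.77; pay $1,725.77 → $0.00

$1,725.77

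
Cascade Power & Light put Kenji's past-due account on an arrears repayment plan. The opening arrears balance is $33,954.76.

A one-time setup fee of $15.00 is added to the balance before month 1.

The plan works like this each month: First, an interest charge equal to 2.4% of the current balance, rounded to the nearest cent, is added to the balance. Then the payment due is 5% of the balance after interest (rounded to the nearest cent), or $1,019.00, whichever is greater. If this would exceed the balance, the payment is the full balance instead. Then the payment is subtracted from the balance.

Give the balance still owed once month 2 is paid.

# | Opening | Interest | Payment | End bal
1 | $33,969.76 | $815.27 | $1,739.25 | $33,045.78
2 | $33,045.78 | $793.10 | $1,691.94 | $32,146.94

$32,146.94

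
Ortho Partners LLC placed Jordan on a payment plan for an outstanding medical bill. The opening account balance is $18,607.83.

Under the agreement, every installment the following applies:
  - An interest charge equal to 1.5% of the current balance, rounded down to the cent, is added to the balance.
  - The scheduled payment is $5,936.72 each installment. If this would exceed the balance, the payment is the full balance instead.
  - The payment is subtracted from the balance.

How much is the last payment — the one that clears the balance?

# | Opening | Interest | Payment | End bal
1 | $18,607.83 | $279.11 | $5,936.72 | $12,950.22
2 | $12,950.22 | $194.25 | $5,936.72 | $7,207.75
3 | $7,207.75 | $108.11 | $5,936.72 | $1,379.14
4 | $1,379.14 | $20.68 | $1,399.82 | $0.00

$1,399.82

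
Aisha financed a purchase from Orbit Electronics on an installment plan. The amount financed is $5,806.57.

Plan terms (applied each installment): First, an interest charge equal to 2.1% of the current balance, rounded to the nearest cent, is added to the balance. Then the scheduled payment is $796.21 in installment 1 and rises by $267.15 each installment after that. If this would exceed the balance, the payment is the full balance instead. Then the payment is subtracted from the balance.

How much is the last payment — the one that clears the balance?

$1,427.23

Installment 1: $5,806.57 +$121.94 interest = $5,928.51; pay $796.21 → $5,132.30
Installment 2: $5,132.30 +$107.78 interest = $5,240.08; pay $1,063.36 → $4,176.72
Installment 3: $4,176.72 +$87.71 interest = $4,264.43; pay $1,330.51 → $2,933.92
Installment 4: $2,933.92 +$61.61 interest = $2,995.53; pay $1,597.66 → $1,397.87
Installment 5: $1,397.87 +$29.36 interest = $1,427.23; pay $1,427.23 → $0.00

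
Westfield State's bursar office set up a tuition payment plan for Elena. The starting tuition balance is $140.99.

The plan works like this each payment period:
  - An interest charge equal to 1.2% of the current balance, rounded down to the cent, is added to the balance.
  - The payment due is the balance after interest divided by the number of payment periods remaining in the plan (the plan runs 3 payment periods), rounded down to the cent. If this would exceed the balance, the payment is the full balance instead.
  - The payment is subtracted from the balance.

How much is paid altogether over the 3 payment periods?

$144.39

Payment period 1: opening $140.99; interest $1.69 → $142.68; payment $47.56; balance $95.12
Payment period 2: opening $95.12; interest $1.14 → $96.26; payment $48.13; balance $48.13
Payment period 3: opening $48.13; interest $0.57 → $48.70; payment $48.70; balance $0.00
Total paid: $144.39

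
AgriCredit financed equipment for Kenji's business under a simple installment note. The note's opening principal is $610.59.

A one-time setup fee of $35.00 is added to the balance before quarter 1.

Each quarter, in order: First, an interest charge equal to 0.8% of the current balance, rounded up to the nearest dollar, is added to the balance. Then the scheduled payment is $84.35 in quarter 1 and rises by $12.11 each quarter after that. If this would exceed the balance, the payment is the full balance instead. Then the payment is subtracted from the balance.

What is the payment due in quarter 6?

$124.74

# | Opening | Interest | Payment | End bal
1 | $645.59 | $6.00 | $84.35 | $567.24
2 | $567.24 | $5.00 | $96.46 | $475.78
3 | $475.78 | $4.00 | $108.57 | $371.21
4 | $371.21 | $3.00 | $120.68 | $253.53
5 | $253.53 | $3.00 | $132.79 | $123.74
6 | $123.74 | $1.00 | $124.74 | $0.00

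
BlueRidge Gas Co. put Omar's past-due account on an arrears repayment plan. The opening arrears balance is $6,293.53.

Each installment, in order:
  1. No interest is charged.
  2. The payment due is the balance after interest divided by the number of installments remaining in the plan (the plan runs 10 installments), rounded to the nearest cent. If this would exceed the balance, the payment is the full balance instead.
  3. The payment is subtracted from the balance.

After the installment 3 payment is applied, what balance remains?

# | Opening | Payment | End bal
1 | $6,293.53 | $629.35 | $5,664.18
2 | $5,664.18 | $629.35 | $5,034.83
3 | $5,034.83 | $629.35 | $4,405.48

$4,405.48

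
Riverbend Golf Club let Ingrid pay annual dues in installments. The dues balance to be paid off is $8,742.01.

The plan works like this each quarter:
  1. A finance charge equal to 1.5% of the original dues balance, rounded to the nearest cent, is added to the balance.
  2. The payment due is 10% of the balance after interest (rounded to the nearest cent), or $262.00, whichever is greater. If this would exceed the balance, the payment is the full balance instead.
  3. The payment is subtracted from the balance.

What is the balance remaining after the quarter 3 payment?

Quarter 1: opening $8,742.01; interest $131.13 → $8,873.14; payment $887.31; balance $7,985.83
Quarter 2: opening $7,985.83; interest $131.13 → $8,116.96; payment $811.70; balance $7,305.26
Quarter 3: opening $7,305.26; interest $131.13 → $7,436.39; payment $743.64; balance $6,692.75

$6,692.75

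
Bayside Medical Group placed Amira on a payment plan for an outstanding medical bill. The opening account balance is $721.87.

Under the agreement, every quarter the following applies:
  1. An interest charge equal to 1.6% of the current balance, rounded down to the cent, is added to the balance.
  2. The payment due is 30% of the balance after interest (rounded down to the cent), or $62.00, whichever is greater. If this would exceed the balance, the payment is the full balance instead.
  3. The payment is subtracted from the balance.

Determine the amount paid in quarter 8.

# | Opening | Interest | Payment | End bal
1 | $721.87 | $11.54 | $220.02 | $513.39
2 | $513.39 | $8.21 | $156.48 | $365.12
3 | $365.12 | $5.84 | $111.28 | $259.68
4 | $259.68 | $4.15 | $79.14 | $184.69
5 | $184.69 | $2.95 | $62.00 | $125.64
6 | $125.64 | $2.01 | $62.00 | $65.65
7 | $65.65 | $1.05 | $62.00 | $4.70
8 | $4.70 | $0.07 | $4.77 | $0.00

$4.77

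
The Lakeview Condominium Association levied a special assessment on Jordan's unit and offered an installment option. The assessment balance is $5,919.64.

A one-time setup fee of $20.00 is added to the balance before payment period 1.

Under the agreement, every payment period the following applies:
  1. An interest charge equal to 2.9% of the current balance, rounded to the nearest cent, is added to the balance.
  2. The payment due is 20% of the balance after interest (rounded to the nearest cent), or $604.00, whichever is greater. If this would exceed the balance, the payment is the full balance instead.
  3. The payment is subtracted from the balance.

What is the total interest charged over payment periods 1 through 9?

$765.68

Payment period 1: $5,939.64 +$172.25 interest = $6,111.89; pay $1,222.38 → $4,889.51
Payment period 2: $4,889.51 +$141.80 interest = $5,031.31; pay $1,006.26 → $4,025.05
Payment period 3: $4,025.05 +$116.73 interest = $4,141.78; pay $828.36 → $3,313.42
Payment period 4: $3,313.42 +$96.09 interest = $3,409.51; pay $681.90 → $2,727.61
Payment period 5: $2,727.61 +$79.10 interest = $2,806.71; pay $604.00 → $2,202.71
Payment period 6: $2,202.71 +$63.88 interest = $2,266.59; pay $604.00 → $1,662.59
Payment period 7: $1,662.59 +$48.22 interest = $1,710.81; pay $604.00 → $1,106.81
Payment period 8: $1,106.81 +$32.10 interest = $1,138.91; pay $604.00 → $534.91
Payment period 9: $534.91 +$15.51 interest = $550.42; pay $550.42 → $0.00
Total interest: $172.25 + $141.80 + $116.73 + $96.09 + $79.10 + $63.88 + $48.22 + $32.10 + $15.51 = $765.68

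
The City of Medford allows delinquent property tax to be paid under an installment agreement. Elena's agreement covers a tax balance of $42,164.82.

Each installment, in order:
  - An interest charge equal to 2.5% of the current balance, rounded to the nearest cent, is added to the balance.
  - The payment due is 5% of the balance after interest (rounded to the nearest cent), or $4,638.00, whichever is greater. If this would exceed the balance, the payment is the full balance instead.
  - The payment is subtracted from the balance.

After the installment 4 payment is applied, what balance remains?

$27,282.70

Installment 1: $42,164.82 +$1,054.12 interest = $43,218.94; pay $4,638.00 → $38,580.94
Installment 2: $38,580.94 +$964.52 interest = $39,545.46; pay $4,638.00 → $34,907.46
Installment 3: $34,907.46 +$872.69 interest = $35,780.15; pay $4,638.00 → $31,142.15
Installment 4: $31,142.15 +$778.55 interest = $31,920.70; pay $4,638.00 → $27,282.70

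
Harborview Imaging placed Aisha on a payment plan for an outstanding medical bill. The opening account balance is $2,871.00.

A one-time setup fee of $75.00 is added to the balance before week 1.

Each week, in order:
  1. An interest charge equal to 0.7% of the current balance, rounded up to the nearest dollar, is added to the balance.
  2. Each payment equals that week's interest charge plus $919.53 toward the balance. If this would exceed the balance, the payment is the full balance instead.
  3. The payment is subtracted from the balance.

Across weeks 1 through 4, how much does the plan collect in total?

# | Opening | Interest | Payment | End bal
1 | $2,946.00 | $21.00 | $940.53 | $2,026.47
2 | $2,026.47 | $15.00 | $934.53 | $1,106.94
3 | $1,106.94 | $8.00 | $927.53 | $187.41
4 | $187.41 | $2.00 | $189.41 | $0.00
Total paid: $2,992.00

$2,992.00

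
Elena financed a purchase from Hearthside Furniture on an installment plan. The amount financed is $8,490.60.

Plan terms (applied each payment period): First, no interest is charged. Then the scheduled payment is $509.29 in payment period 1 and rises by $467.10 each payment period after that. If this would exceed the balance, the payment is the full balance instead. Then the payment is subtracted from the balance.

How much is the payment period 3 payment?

$1,443.49

Payment period 1: $8,490.60 − $509.29 → $7,981.31
Payment period 2: $7,981.31 − $976.39 → $7,004.92
Payment period 3: $7,004.92 − $1,443.49 → $5,561.43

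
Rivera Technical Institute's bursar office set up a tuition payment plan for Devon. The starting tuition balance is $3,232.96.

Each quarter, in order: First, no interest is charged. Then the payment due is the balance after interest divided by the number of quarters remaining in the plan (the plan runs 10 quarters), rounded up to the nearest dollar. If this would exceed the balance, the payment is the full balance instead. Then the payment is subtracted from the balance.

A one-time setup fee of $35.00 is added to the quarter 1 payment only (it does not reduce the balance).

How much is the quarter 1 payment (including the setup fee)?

Quarter 1: $3,232.96 − $324.00 (+ $35.00 fee) → $2,908.96

$359.00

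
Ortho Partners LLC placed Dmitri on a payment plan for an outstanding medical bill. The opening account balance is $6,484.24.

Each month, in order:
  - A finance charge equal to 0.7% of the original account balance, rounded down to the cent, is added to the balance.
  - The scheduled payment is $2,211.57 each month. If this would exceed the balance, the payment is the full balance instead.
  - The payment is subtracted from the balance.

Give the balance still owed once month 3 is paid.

Month 1: $6,484.24 +$45.38 interest = $6,529.62; pay $2,211.57 → $4,318.05
Month 2: $4,318.05 +$45.38 interest = $4,363.43; pay $2,211.57 → $2,151.86
Month 3: $2,151.86 +$45.38 interest = $2,197.24; pay $2,197.24 → $0.00

$0.00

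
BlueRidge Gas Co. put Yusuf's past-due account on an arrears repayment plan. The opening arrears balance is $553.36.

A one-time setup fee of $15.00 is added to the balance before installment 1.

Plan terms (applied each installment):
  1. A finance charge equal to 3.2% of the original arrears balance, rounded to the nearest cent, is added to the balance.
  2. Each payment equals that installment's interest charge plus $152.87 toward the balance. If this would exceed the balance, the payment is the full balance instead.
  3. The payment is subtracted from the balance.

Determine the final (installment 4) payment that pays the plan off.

$127.46

Installment 1: opening $568.36; interest $17.71 → $586.07; payment $170.58; balance $415.49
Installment 2: opening $415.49; interest $17.71 → $433.20; payment $170.58; balance $262.62
Installment 3: opening $262.62; interest $17.71 → $280.33; payment $170.58; balance $109.75
Installment 4: opening $109.75; interest $17.71 → $127.46; payment $127.46; balance $0.00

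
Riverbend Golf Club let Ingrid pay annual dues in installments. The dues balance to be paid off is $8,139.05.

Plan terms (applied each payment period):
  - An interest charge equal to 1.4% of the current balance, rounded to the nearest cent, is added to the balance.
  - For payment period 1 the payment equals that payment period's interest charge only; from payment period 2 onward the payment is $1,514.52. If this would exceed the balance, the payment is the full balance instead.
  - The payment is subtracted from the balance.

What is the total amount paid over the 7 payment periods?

$8,637.02

# | Opening | Interest | Payment | End bal
1 | $8,139.05 | $113.95 | $113.95 | $8,139.05
2 | $8,139.05 | $113.95 | $1,514.52 | $6,738.48
3 | $6,738.48 | $94.34 | $1,514.52 | $5,318.30
4 | $5,318.30 | $74.46 | $1,514.52 | $3,878.24
5 | $3,878.24 | $54.30 | $1,514.52 | $2,418.02
6 | $2,418.02 | $33.85 | $1,514.52 | $937.35
7 | $937.35 | $13.12 | $950.47 | $0.00
Total paid: $8,637.02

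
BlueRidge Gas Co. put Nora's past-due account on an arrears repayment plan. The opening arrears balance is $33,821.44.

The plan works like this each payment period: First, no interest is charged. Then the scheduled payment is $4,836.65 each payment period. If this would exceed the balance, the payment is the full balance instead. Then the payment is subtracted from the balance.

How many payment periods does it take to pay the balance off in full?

Payment period 1: $33,821.44 − $4,836.65 → $28,984.79
Payment period 2: $28,984.79 − $4,836.65 → $24,148.14
Payment period 3: $24,148.14 − $4,836.65 → $19,311.49
Payment period 4: $19,311.49 − $4,836.65 → $14,474.84
Payment period 5: $14,474.84 − $4,836.65 → $9,638.19
Payment period 6: $9,638.19 − $4,836.65 → $4,801.54
Payment period 7: $4,801.54 − $4,801.54 → $0.00
Balance reaches $0.00 in payment period 7.

7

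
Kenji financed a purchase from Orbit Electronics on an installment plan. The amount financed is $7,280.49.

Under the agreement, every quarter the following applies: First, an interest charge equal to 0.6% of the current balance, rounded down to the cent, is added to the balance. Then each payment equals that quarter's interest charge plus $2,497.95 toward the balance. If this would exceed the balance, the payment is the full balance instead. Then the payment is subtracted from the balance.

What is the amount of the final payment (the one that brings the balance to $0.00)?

Quarter 1: $7,280.49 +$43.68 interest = $7,324.17; pay $2,541.63 → $4,782.54
Quarter 2: $4,782.54 +$28.69 interest = $4,811.23; pay $2,526.64 → $2,284.59
Quarter 3: $2,284.59 +$13.70 interest = $2,298.29; pay $2,298.29 → $0.00

$2,298.29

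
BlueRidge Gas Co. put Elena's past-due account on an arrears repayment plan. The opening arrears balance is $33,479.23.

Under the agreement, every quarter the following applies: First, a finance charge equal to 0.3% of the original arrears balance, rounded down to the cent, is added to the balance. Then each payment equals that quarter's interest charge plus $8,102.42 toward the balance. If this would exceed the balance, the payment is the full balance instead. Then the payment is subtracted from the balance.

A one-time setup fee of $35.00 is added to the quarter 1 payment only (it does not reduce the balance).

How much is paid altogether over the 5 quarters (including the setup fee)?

$34,016.38

# | Opening | Interest | Payment | Fee | End bal
1 | $33,479.23 | $100.43 | $8,202.85 | $35.00 | $25,376.81
2 | $25,376.81 | $100.43 | $8,202.85 | — | $17,274.39
3 | $17,274.39 | $100.43 | $8,202.85 | — | $9,171.97
4 | $9,171.97 | $100.43 | $8,202.85 | — | $1,069.55
5 | $1,069.55 | $100.43 | $1,169.98 | — | $0.00
Total paid: $34,016.38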